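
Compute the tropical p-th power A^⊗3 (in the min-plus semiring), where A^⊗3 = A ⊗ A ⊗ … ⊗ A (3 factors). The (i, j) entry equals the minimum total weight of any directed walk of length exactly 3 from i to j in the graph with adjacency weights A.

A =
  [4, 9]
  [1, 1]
A^⊗3 =
  [11, 11]
  [3, 3]

Each entry (A^⊗3)_ij equals the minimum over all length-3 walks i = v_0 → v_1 → … → v_3 = j of Σ_t A[v_t][v_{t+1}]. For example, for (i, j) = (0, 1) we minimise over 4 possible intermediate vertex sequences; the minimum is 11, attained along the walk 0 → 1 → 1 → 1.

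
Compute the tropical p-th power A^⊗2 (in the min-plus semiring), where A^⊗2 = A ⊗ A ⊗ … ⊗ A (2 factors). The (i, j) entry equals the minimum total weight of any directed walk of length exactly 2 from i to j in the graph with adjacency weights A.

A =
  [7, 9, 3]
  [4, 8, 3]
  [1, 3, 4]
A^⊗2 =
  [4, 6, 7]
  [4, 6, 7]
  [5, 7, 4]

Each entry (A^⊗2)_ij equals the minimum over all length-2 walks i = v_0 → v_1 → … → v_2 = j of Σ_t A[v_t][v_{t+1}]. For example, for (i, j) = (0, 2) we minimise over 3 possible intermediate vertex sequences; the minimum is 7, attained along the walk 0 → 2 → 2.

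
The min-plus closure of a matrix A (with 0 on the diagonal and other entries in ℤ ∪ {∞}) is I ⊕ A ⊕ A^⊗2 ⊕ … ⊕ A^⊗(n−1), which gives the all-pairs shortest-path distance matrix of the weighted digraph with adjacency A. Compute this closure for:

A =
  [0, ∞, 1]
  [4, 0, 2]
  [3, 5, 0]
Closure =
  [0, 6, 1]
  [4, 0, 2]
  [3, 5, 0]

This is the Floyd-Warshall all-pairs shortest-path computation. For each intermediate vertex k = 0, 1, …, 2, update dist[i][j] ← min(dist[i][j], dist[i][k] + dist[k][j]). The final matrix gives, for each (i, j), the minimum total weight of any directed path from i to j (possibly empty when i = j).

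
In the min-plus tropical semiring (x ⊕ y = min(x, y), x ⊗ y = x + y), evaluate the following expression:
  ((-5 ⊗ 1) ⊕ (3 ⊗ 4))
((-5 ⊗ 1) ⊕ (3 ⊗ 4)) = -4

Expand innermost to outermost. Recall ⊕ takes the minimum of its arguments and ⊗ takes their sum. Working out the expression ((-5 ⊗ 1) ⊕ (3 ⊗ 4)) gives -4.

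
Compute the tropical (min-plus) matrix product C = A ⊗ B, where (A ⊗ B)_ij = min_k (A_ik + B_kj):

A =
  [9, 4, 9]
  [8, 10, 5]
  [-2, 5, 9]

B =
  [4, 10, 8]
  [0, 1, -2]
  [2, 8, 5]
A ⊗ B =
  [4, 5, 2]
  [7, 11, 8]
  [2, 6, 3]

Apply the min-plus product entry-by-entry:
  C[0][0] = min over k of (A[0][0] + B[0][0] = 9 + 4 = 13, A[0][1] + B[1][0] = 4 + 0 = 4, A[0][2] + B[2][0] = 9 + 2 = 11) = 4 (attained at k = 1)
  C[0][1] = min over k of (A[0][0] + B[0][1] = 9 + 10 = 19, A[0][1] + B[1][1] = 4 + 1 = 5, A[0][2] + B[2][1] = 9 + 8 = 17) = 5 (attained at k = 1)
  C[0][2] = min over k of (A[0][0] + B[0][2] = 9 + 8 = 17, A[0][1] + B[1][2] = 4 + -2 = 2, A[0][2] + B[2][2] = 9 + 5 = 14) = 2 (attained at k = 1)
  C[1][0] = min over k of (A[1][0] + B[0][0] = 8 + 4 = 12, A[1][1] + B[1][0] = 10 + 0 = 10, A[1][2] + B[2][0] = 5 + 2 = 7) = 7 (attained at k = 2)
  C[1][1] = min over k of (A[1][0] + B[0][1] = 8 + 10 = 18, A[1][1] + B[1][1] = 10 + 1 = 11, A[1][2] + B[2][1] = 5 + 8 = 13) = 11 (attained at k = 1)
  C[1][2] = min over k of (A[1][0] + B[0][2] = 8 + 8 = 16, A[1][1] + B[1][2] = 10 + -2 = 8, A[1][2] + B[2][2] = 5 + 5 = 10) = 8 (attained at k = 1)
  C[2][0] = min over k of (A[2][0] + B[0][0] = -2 + 4 = 2, A[2][1] + B[1][0] = 5 + 0 = 5, A[2][2] + B[2][0] = 9 + 2 = 11) = 2 (attained at k = 0)
  C[2][1] = min over k of (A[2][0] + B[0][1] = -2 + 10 = 8, A[2][1] + B[1][1] = 5 + 1 = 6, A[2][2] + B[2][1] = 9 + 8 = 17) = 6 (attained at k = 1)
  C[2][2] = min over k of (A[2][0] + B[0][2] = -2 + 8 = 6, A[2][1] + B[1][2] = 5 + -2 = 3, A[2][2] + B[2][2] = 9 + 5 = 14) = 3 (attained at k = 1)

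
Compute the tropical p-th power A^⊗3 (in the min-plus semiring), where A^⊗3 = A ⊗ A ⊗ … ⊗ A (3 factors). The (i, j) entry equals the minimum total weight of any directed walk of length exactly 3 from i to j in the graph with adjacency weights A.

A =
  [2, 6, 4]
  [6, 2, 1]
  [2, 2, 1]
A^⊗3 =
  [6, 7, 6]
  [4, 4, 3]
  [4, 4, 3]

Each entry (A^⊗3)_ij equals the minimum over all length-3 walks i = v_0 → v_1 → … → v_3 = j of Σ_t A[v_t][v_{t+1}]. For example, for (i, j) = (0, 2) we minimise over 9 possible intermediate vertex sequences; the minimum is 6, attained along the walk 0 → 2 → 2 → 2.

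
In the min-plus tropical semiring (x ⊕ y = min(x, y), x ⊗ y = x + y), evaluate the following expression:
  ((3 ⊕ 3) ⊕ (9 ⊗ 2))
((3 ⊕ 3) ⊕ (9 ⊗ 2)) = 3

Expand innermost to outermost. Recall ⊕ takes the minimum of its arguments and ⊗ takes their sum. Working out the expression ((3 ⊕ 3) ⊕ (9 ⊗ 2)) gives 3.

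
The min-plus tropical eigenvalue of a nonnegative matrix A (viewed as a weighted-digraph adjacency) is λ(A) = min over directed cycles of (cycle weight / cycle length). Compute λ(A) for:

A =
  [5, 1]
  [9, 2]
λ(A) = 2

Enumerate directed cycles and compute their means (weight / length). Sample:
  cycle 0 → 0: weight = 5, length = 1, mean = 5/1 ≈ 5.000
  cycle 1 → 1: weight = 2, length = 1, mean = 2/1 ≈ 2.000
  cycle 0 → 1 → 0: weight = 10, length = 2, mean = 10/2 ≈ 5.000
  cycle 1 → 0 → 1: weight = 10, length = 2, mean = 10/2 ≈ 5.000
Minimum mean = 2.000, attained e.g. along the cycle 1 → 1 with weight 2 and length 1. So λ(A) = 2/1 = 2.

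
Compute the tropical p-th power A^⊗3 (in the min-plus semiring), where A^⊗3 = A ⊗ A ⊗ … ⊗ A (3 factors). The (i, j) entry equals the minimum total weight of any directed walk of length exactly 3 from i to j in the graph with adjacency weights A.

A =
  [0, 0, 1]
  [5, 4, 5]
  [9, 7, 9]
A^⊗3 =
  [0, 0, 1]
  [5, 5, 6]
  [9, 9, 10]

Each entry (A^⊗3)_ij equals the minimum over all length-3 walks i = v_0 → v_1 → … → v_3 = j of Σ_t A[v_t][v_{t+1}]. For example, for (i, j) = (0, 2) we minimise over 9 possible intermediate vertex sequences; the minimum is 1, attained along the walk 0 → 0 → 0 → 2.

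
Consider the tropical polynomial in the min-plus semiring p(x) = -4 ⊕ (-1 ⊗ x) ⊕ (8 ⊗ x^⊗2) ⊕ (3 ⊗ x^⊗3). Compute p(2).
p(2) = -4

A tropical monomial a ⊗ x^⊗i evaluates to a + i · x. Evaluating each term at x = 2:
  Term 0 contributes -4 + 0 · 2 = -4
  Term 1 contributes -1 + 1 · 2 = 1
  Term 2 contributes 8 + 2 · 2 = 12
  Term 3 contributes 3 + 3 · 2 = 9
p(2) = ⊕ of these = min[-4, 1, 12, 9] = -4.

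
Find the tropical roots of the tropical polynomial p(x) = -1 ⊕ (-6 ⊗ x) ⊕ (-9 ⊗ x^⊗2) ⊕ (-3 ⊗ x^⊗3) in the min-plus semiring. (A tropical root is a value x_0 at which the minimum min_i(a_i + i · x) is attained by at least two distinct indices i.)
Roots: {-6, 3, 5}

Each tropical root is a break point of the lower envelope of the lines y = a_i + i · x (there are 4 lines, with slopes 0, 1, ..., 3). Only the lines that attain the minimum somewhere contribute to roots; other lines are dominated. Here the surviving (envelope) indices are i = 3, i = 2, i = 1, i = 0.
Intersections between consecutive envelope lines give the roots: for adjacent envelope indices i < j the intersection is x = (a_i − a_j) / (j − i). Reading off the sorted break points: {-6, 3, 5}.
Verification: at each break x_0, at least two indices attain the minimum of min_i(a_i + i · x_0).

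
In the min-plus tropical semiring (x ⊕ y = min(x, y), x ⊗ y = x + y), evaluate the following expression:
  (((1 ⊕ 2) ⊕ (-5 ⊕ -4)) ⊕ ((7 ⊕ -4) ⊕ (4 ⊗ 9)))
(((1 ⊕ 2) ⊕ (-5 ⊕ -4)) ⊕ ((7 ⊕ -4) ⊕ (4 ⊗ 9))) = -5

Expand innermost to outermost. Recall ⊕ takes the minimum of its arguments and ⊗ takes their sum. Working out the expression (((1 ⊕ 2) ⊕ (-5 ⊕ -4)) ⊕ ((7 ⊕ -4) ⊕ (4 ⊗ 9))) gives -5.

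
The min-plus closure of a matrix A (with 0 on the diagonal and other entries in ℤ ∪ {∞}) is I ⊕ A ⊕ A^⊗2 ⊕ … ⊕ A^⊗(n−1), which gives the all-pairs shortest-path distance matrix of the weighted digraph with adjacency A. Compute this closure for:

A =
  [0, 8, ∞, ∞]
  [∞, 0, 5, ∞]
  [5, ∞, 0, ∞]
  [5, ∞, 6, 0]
Closure =
  [0, 8, 13, ∞]
  [10, 0, 5, ∞]
  [5, 13, 0, ∞]
  [5, 13, 6, 0]

This is the Floyd-Warshall all-pairs shortest-path computation. For each intermediate vertex k = 0, 1, …, 3, update dist[i][j] ← min(dist[i][j], dist[i][k] + dist[k][j]). The final matrix gives, for each (i, j), the minimum total weight of any directed path from i to j (possibly empty when i = j).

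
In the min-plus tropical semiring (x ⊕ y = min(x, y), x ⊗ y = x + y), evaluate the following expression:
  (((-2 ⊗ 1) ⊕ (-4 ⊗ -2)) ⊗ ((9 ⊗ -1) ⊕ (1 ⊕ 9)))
(((-2 ⊗ 1) ⊕ (-4 ⊗ -2)) ⊗ ((9 ⊗ -1) ⊕ (1 ⊕ 9))) = -5

Expand innermost to outermost. Recall ⊕ takes the minimum of its arguments and ⊗ takes their sum. Working out the expression (((-2 ⊗ 1) ⊕ (-4 ⊗ -2)) ⊗ ((9 ⊗ -1) ⊕ (1 ⊕ 9))) gives -5.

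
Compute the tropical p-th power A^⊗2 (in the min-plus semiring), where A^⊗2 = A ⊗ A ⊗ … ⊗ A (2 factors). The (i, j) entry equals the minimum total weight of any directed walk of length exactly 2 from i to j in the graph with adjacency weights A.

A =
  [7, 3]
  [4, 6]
A^⊗2 =
  [7, 9]
  [10, 7]

Each entry (A^⊗2)_ij equals the minimum over all length-2 walks i = v_0 → v_1 → … → v_2 = j of Σ_t A[v_t][v_{t+1}]. For example, for (i, j) = (0, 1) we minimise over 2 possible intermediate vertex sequences; the minimum is 9, attained along the walk 0 → 1 → 1.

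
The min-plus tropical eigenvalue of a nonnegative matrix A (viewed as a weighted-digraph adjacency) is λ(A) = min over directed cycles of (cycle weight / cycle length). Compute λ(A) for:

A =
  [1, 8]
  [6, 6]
λ(A) = 1

Enumerate directed cycles and compute their means (weight / length). Sample:
  cycle 0 → 0: weight = 1, length = 1, mean = 1/1 ≈ 1.000
  cycle 1 → 1: weight = 6, length = 1, mean = 6/1 ≈ 6.000
  cycle 0 → 1 → 0: weight = 14, length = 2, mean = 14/2 ≈ 7.000
  cycle 1 → 0 → 1: weight = 14, length = 2, mean = 14/2 ≈ 7.000
Minimum mean = 1.000, attained e.g. along the cycle 0 → 0 with weight 1 and length 1. So λ(A) = 1/1 = 1.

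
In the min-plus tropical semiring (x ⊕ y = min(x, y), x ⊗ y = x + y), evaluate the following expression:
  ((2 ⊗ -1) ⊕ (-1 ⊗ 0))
((2 ⊗ -1) ⊕ (-1 ⊗ 0)) = -1

Expand innermost to outermost. Recall ⊕ takes the minimum of its arguments and ⊗ takes their sum. Working out the expression ((2 ⊗ -1) ⊕ (-1 ⊗ 0)) gives -1.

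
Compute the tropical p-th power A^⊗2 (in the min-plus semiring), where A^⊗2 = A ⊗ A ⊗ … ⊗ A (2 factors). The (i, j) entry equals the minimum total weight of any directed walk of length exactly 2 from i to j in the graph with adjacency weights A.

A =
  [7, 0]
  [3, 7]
A^⊗2 =
  [3, 7]
  [10, 3]

Each entry (A^⊗2)_ij equals the minimum over all length-2 walks i = v_0 → v_1 → … → v_2 = j of Σ_t A[v_t][v_{t+1}]. For example, for (i, j) = (0, 1) we minimise over 2 possible intermediate vertex sequences; the minimum is 7, attained along the walk 0 → 0 → 1.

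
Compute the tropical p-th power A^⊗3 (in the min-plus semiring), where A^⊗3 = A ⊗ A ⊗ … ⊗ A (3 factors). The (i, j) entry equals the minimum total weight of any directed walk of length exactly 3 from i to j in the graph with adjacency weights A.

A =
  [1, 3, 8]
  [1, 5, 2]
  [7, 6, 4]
A^⊗3 =
  [3, 5, 6]
  [3, 5, 6]
  [8, 10, 12]

Each entry (A^⊗3)_ij equals the minimum over all length-3 walks i = v_0 → v_1 → … → v_3 = j of Σ_t A[v_t][v_{t+1}]. For example, for (i, j) = (0, 2) we minimise over 9 possible intermediate vertex sequences; the minimum is 6, attained along the walk 0 → 0 → 1 → 2.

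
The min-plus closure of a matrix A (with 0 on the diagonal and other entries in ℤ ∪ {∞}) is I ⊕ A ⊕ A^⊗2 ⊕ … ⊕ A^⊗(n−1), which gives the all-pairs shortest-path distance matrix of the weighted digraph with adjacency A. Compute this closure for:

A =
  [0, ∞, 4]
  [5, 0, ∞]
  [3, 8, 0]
Closure =
  [0, 12, 4]
  [5, 0, 9]
  [3, 8, 0]

This is the Floyd-Warshall all-pairs shortest-path computation. For each intermediate vertex k = 0, 1, …, 2, update dist[i][j] ← min(dist[i][j], dist[i][k] + dist[k][j]). The final matrix gives, for each (i, j), the minimum total weight of any directed path from i to j (possibly empty when i = j).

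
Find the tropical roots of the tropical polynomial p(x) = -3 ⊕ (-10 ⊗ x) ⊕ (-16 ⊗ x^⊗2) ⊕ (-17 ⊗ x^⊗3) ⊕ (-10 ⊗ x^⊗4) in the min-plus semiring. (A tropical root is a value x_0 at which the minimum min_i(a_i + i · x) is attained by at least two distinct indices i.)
Roots: {-7, 1, 6, 7}

Each tropical root is a break point of the lower envelope of the lines y = a_i + i · x (there are 5 lines, with slopes 0, 1, ..., 4). Only the lines that attain the minimum somewhere contribute to roots; other lines are dominated. Here the surviving (envelope) indices are i = 4, i = 3, i = 2, i = 1, i = 0.
Intersections between consecutive envelope lines give the roots: for adjacent envelope indices i < j the intersection is x = (a_i − a_j) / (j − i). Reading off the sorted break points: {-7, 1, 6, 7}.
Verification: at each break x_0, at least two indices attain the minimum of min_i(a_i + i · x_0).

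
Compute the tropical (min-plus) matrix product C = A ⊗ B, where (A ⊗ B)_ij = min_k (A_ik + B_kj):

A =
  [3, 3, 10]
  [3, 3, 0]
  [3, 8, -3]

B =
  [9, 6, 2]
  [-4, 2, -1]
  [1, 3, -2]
A ⊗ B =
  [-1, 5, 2]
  [-1, 3, -2]
  [-2, 0, -5]

Apply the min-plus product entry-by-entry:
  C[0][0] = min over k of (A[0][0] + B[0][0] = 3 + 9 = 12, A[0][1] + B[1][0] = 3 + -4 = -1, A[0][2] + B[2][0] = 10 + 1 = 11) = -1 (attained at k = 1)
  C[0][1] = min over k of (A[0][0] + B[0][1] = 3 + 6 = 9, A[0][1] + B[1][1] = 3 + 2 = 5, A[0][2] + B[2][1] = 10 + 3 = 13) = 5 (attained at k = 1)
  C[0][2] = min over k of (A[0][0] + B[0][2] = 3 + 2 = 5, A[0][1] + B[1][2] = 3 + -1 = 2, A[0][2] + B[2][2] = 10 + -2 = 8) = 2 (attained at k = 1)
  C[1][0] = min over k of (A[1][0] + B[0][0] = 3 + 9 = 12, A[1][1] + B[1][0] = 3 + -4 = -1, A[1][2] + B[2][0] = 0 + 1 = 1) = -1 (attained at k = 1)
  C[1][1] = min over k of (A[1][0] + B[0][1] = 3 + 6 = 9, A[1][1] + B[1][1] = 3 + 2 = 5, A[1][2] + B[2][1] = 0 + 3 = 3) = 3 (attained at k = 2)
  C[1][2] = min over k of (A[1][0] + B[0][2] = 3 + 2 = 5, A[1][1] + B[1][2] = 3 + -1 = 2, A[1][2] + B[2][2] = 0 + -2 = -2) = -2 (attained at k = 2)
  C[2][0] = min over k of (A[2][0] + B[0][0] = 3 + 9 = 12, A[2][1] + B[1][0] = 8 + -4 = 4, A[2][2] + B[2][0] = -3 + 1 = -2) = -2 (attained at k = 2)
  C[2][1] = min over k of (A[2][0] + B[0][1] = 3 + 6 = 9, A[2][1] + B[1][1] = 8 + 2 = 10, A[2][2] + B[2][1] = -3 + 3 = 0) = 0 (attained at k = 2)
  C[2][2] = min over k of (A[2][0] + B[0][2] = 3 + 2 = 5, A[2][1] + B[1][2] = 8 + -1 = 7, A[2][2] + B[2][2] = -3 + -2 = -5) = -5 (attained at k = 2)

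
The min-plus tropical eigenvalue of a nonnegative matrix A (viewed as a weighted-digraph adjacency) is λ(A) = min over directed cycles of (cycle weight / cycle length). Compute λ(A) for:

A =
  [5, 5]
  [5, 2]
λ(A) = 2

Enumerate directed cycles and compute their means (weight / length). Sample:
  cycle 0 → 0: weight = 5, length = 1, mean = 5/1 ≈ 5.000
  cycle 1 → 1: weight = 2, length = 1, mean = 2/1 ≈ 2.000
  cycle 0 → 1 → 0: weight = 10, length = 2, mean = 10/2 ≈ 5.000
  cycle 1 → 0 → 1: weight = 10, length = 2, mean = 10/2 ≈ 5.000
Minimum mean = 2.000, attained e.g. along the cycle 1 → 1 with weight 2 and length 1. So λ(A) = 2/1 = 2.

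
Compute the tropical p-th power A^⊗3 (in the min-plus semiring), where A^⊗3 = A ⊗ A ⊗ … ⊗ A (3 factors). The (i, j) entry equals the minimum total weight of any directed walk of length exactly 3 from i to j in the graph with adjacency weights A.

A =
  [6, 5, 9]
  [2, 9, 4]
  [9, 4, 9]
A^⊗3 =
  [13, 12, 15]
  [9, 13, 11]
  [12, 11, 15]

Each entry (A^⊗3)_ij equals the minimum over all length-3 walks i = v_0 → v_1 → … → v_3 = j of Σ_t A[v_t][v_{t+1}]. For example, for (i, j) = (0, 2) we minimise over 9 possible intermediate vertex sequences; the minimum is 15, attained along the walk 0 → 0 → 1 → 2.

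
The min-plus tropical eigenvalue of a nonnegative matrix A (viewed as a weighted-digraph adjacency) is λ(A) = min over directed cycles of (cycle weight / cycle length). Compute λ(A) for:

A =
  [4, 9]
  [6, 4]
λ(A) = 4

Enumerate directed cycles and compute their means (weight / length). Sample:
  cycle 0 → 0: weight = 4, length = 1, mean = 4/1 ≈ 4.000
  cycle 1 → 1: weight = 4, length = 1, mean = 4/1 ≈ 4.000
  cycle 0 → 1 → 0: weight = 15, length = 2, mean = 15/2 ≈ 7.500
  cycle 1 → 0 → 1: weight = 15, length = 2, mean = 15/2 ≈ 7.500
Minimum mean = 4.000, attained e.g. along the cycle 0 → 0 with weight 4 and length 1. So λ(A) = 4/1 = 4.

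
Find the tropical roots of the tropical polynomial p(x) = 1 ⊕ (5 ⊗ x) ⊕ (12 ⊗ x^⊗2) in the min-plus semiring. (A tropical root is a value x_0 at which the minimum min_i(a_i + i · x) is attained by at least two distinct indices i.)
Roots: {-7, -4}

Each tropical root is a break point of the lower envelope of the lines y = a_i + i · x (there are 3 lines, with slopes 0, 1, ..., 2). Only the lines that attain the minimum somewhere contribute to roots; other lines are dominated. Here the surviving (envelope) indices are i = 2, i = 1, i = 0.
Intersections between consecutive envelope lines give the roots: for adjacent envelope indices i < j the intersection is x = (a_i − a_j) / (j − i). Reading off the sorted break points: {-7, -4}.
Verification: at each break x_0, at least two indices attain the minimum of min_i(a_i + i · x_0).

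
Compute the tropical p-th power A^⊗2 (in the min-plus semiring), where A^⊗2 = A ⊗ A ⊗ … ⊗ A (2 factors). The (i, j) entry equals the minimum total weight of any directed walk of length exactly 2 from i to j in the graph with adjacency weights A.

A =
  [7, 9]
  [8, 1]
A^⊗2 =
  [14, 10]
  [9, 2]

Each entry (A^⊗2)_ij equals the minimum over all length-2 walks i = v_0 → v_1 → … → v_2 = j of Σ_t A[v_t][v_{t+1}]. For example, for (i, j) = (0, 1) we minimise over 2 possible intermediate vertex sequences; the minimum is 10, attained along the walk 0 → 1 → 1.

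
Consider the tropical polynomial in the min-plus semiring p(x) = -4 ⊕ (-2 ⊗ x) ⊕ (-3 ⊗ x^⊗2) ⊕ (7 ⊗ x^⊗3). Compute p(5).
p(5) = -4

A tropical monomial a ⊗ x^⊗i evaluates to a + i · x. Evaluating each term at x = 5:
  Term 0 contributes -4 + 0 · 5 = -4
  Term 1 contributes -2 + 1 · 5 = 3
  Term 2 contributes -3 + 2 · 5 = 7
  Term 3 contributes 7 + 3 · 5 = 22
p(5) = ⊕ of these = min[-4, 3, 7, 22] = -4.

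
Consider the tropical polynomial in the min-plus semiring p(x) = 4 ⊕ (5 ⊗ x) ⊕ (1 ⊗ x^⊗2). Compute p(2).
p(2) = 4

A tropical monomial a ⊗ x^⊗i evaluates to a + i · x. Evaluating each term at x = 2:
  Term 0 contributes 4 + 0 · 2 = 4
  Term 1 contributes 5 + 1 · 2 = 7
  Term 2 contributes 1 + 2 · 2 = 5
p(2) = ⊕ of these = min[4, 7, 5] = 4.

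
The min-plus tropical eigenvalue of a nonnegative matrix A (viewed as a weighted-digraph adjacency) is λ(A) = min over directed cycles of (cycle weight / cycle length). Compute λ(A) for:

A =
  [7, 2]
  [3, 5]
λ(A) = 5/2

Enumerate directed cycles and compute their means (weight / length). Sample:
  cycle 0 → 0: weight = 7, length = 1, mean = 7/1 ≈ 7.000
  cycle 1 → 1: weight = 5, length = 1, mean = 5/1 ≈ 5.000
  cycle 0 → 1 → 0: weight = 5, length = 2, mean = 5/2 ≈ 2.500
  cycle 1 → 0 → 1: weight = 5, length = 2, mean = 5/2 ≈ 2.500
Minimum mean = 2.500, attained e.g. along the cycle 0 → 1 → 0 with weight 5 and length 2. So λ(A) = 5/2 = 5/2.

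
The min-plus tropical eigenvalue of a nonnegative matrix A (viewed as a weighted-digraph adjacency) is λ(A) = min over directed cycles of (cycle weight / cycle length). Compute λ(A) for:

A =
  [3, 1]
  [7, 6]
λ(A) = 3

Enumerate directed cycles and compute their means (weight / length). Sample:
  cycle 0 → 0: weight = 3, length = 1, mean = 3/1 ≈ 3.000
  cycle 1 → 1: weight = 6, length = 1, mean = 6/1 ≈ 6.000
  cycle 0 → 1 → 0: weight = 8, length = 2, mean = 8/2 ≈ 4.000
  cycle 1 → 0 → 1: weight = 8, length = 2, mean = 8/2 ≈ 4.000
Minimum mean = 3.000, attained e.g. along the cycle 0 → 0 with weight 3 and length 1. So λ(A) = 3/1 = 3.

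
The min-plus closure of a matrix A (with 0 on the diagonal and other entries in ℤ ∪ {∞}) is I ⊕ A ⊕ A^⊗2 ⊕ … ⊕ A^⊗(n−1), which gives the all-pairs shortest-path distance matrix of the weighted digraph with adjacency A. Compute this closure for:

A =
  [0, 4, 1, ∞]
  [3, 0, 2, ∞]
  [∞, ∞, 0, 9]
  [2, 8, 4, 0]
Closure =
  [0, 4, 1, 10]
  [3, 0, 2, 11]
  [11, 15, 0, 9]
  [2, 6, 3, 0]

This is the Floyd-Warshall all-pairs shortest-path computation. For each intermediate vertex k = 0, 1, …, 3, update dist[i][j] ← min(dist[i][j], dist[i][k] + dist[k][j]). The final matrix gives, for each (i, j), the minimum total weight of any directed path from i to j (possibly empty when i = j).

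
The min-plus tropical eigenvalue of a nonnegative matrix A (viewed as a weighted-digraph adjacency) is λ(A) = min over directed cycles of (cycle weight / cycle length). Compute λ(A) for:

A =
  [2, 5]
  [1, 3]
λ(A) = 2

Enumerate directed cycles and compute their means (weight / length). Sample:
  cycle 0 → 0: weight = 2, length = 1, mean = 2/1 ≈ 2.000
  cycle 1 → 1: weight = 3, length = 1, mean = 3/1 ≈ 3.000
  cycle 0 → 1 → 0: weight = 6, length = 2, mean = 6/2 ≈ 3.000
  cycle 1 → 0 → 1: weight = 6, length = 2, mean = 6/2 ≈ 3.000
Minimum mean = 2.000, attained e.g. along the cycle 0 → 0 with weight 2 and length 1. So λ(A) = 2/1 = 2.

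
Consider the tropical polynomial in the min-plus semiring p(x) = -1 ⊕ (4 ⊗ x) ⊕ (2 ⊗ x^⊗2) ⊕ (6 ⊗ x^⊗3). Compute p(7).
p(7) = -1

A tropical monomial a ⊗ x^⊗i evaluates to a + i · x. Evaluating each term at x = 7:
  Term 0 contributes -1 + 0 · 7 = -1
  Term 1 contributes 4 + 1 · 7 = 11
  Term 2 contributes 2 + 2 · 7 = 16
  Term 3 contributes 6 + 3 · 7 = 27
p(7) = ⊕ of these = min[-1, 11, 16, 27] = -1.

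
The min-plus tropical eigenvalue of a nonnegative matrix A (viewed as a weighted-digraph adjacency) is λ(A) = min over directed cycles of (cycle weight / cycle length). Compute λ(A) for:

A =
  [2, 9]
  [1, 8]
λ(A) = 2

Enumerate directed cycles and compute their means (weight / length). Sample:
  cycle 0 → 0: weight = 2, length = 1, mean = 2/1 ≈ 2.000
  cycle 1 → 1: weight = 8, length = 1, mean = 8/1 ≈ 8.000
  cycle 0 → 1 → 0: weight = 10, length = 2, mean = 10/2 ≈ 5.000
  cycle 1 → 0 → 1: weight = 10, length = 2, mean = 10/2 ≈ 5.000
Minimum mean = 2.000, attained e.g. along the cycle 0 → 0 with weight 2 and length 1. So λ(A) = 2/1 = 2.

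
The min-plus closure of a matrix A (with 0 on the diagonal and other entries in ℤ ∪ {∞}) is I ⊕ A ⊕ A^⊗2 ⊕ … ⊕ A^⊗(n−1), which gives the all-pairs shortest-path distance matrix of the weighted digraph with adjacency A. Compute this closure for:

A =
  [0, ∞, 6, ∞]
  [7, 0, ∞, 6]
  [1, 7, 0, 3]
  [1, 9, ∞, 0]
Closure =
  [0, 13, 6, 9]
  [7, 0, 13, 6]
  [1, 7, 0, 3]
  [1, 9, 7, 0]

This is the Floyd-Warshall all-pairs shortest-path computation. For each intermediate vertex k = 0, 1, …, 3, update dist[i][j] ← min(dist[i][j], dist[i][k] + dist[k][j]). The final matrix gives, for each (i, j), the minimum total weight of any directed path from i to j (possibly empty when i = j).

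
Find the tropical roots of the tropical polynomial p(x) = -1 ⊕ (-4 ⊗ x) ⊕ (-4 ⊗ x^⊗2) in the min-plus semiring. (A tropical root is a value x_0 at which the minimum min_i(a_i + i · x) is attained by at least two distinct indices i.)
Roots: {0, 3}

Each tropical root is a break point of the lower envelope of the lines y = a_i + i · x (there are 3 lines, with slopes 0, 1, ..., 2). Only the lines that attain the minimum somewhere contribute to roots; other lines are dominated. Here the surviving (envelope) indices are i = 2, i = 1, i = 0.
Intersections between consecutive envelope lines give the roots: for adjacent envelope indices i < j the intersection is x = (a_i − a_j) / (j − i). Reading off the sorted break points: {0, 3}.
Verification: at each break x_0, at least two indices attain the minimum of min_i(a_i + i · x_0).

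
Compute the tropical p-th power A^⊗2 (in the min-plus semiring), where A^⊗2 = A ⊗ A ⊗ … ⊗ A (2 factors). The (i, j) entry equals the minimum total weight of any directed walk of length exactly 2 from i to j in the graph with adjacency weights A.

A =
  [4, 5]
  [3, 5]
A^⊗2 =
  [8, 9]
  [7, 8]

Each entry (A^⊗2)_ij equals the minimum over all length-2 walks i = v_0 → v_1 → … → v_2 = j of Σ_t A[v_t][v_{t+1}]. For example, for (i, j) = (0, 1) we minimise over 2 possible intermediate vertex sequences; the minimum is 9, attained along the walk 0 → 0 → 1.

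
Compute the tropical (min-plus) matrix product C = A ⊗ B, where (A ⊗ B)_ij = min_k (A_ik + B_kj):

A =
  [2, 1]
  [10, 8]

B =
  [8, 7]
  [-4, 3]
A ⊗ B =
  [-3, 4]
  [4, 11]

Apply the min-plus product entry-by-entry:
  C[0][0] = min over k of (A[0][0] + B[0][0] = 2 + 8 = 10, A[0][1] + B[1][0] = 1 + -4 = -3) = -3 (attained at k = 1)
  C[0][1] = min over k of (A[0][0] + B[0][1] = 2 + 7 = 9, A[0][1] + B[1][1] = 1 + 3 = 4) = 4 (attained at k = 1)
  C[1][0] = min over k of (A[1][0] + B[0][0] = 10 + 8 = 18, A[1][1] + B[1][0] = 8 + -4 = 4) = 4 (attained at k = 1)
  C[1][1] = min over k of (A[1][0] + B[0][1] = 10 + 7 = 17, A[1][1] + B[1][1] = 8 + 3 = 11) = 11 (attained at k = 1)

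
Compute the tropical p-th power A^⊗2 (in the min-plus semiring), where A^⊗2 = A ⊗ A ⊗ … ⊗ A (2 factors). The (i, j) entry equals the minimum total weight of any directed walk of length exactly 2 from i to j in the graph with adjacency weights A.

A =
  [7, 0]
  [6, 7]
A^⊗2 =
  [6, 7]
  [13, 6]

Each entry (A^⊗2)_ij equals the minimum over all length-2 walks i = v_0 → v_1 → … → v_2 = j of Σ_t A[v_t][v_{t+1}]. For example, for (i, j) = (0, 1) we minimise over 2 possible intermediate vertex sequences; the minimum is 7, attained along the walk 0 → 0 → 1.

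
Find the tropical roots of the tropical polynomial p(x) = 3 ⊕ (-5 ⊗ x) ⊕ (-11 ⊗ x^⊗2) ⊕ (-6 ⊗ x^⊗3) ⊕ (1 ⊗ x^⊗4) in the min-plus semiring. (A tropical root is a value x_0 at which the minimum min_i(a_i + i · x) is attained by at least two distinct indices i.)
Roots: {-7, -5, 6, 8}

Each tropical root is a break point of the lower envelope of the lines y = a_i + i · x (there are 5 lines, with slopes 0, 1, ..., 4). Only the lines that attain the minimum somewhere contribute to roots; other lines are dominated. Here the surviving (envelope) indices are i = 4, i = 3, i = 2, i = 1, i = 0.
Intersections between consecutive envelope lines give the roots: for adjacent envelope indices i < j the intersection is x = (a_i − a_j) / (j − i). Reading off the sorted break points: {-7, -5, 6, 8}.
Verification: at each break x_0, at least two indices attain the minimum of min_i(a_i + i · x_0).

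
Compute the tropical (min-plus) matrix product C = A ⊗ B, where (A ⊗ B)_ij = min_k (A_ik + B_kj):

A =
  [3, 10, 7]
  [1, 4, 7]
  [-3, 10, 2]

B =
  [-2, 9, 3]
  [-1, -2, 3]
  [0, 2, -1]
A ⊗ B =
  [1, 8, 6]
  [-1, 2, 4]
  [-5, 4, 0]

Apply the min-plus product entry-by-entry:
  C[0][0] = min over k of (A[0][0] + B[0][0] = 3 + -2 = 1, A[0][1] + B[1][0] = 10 + -1 = 9, A[0][2] + B[2][0] = 7 + 0 = 7) = 1 (attained at k = 0)
  C[0][1] = min over k of (A[0][0] + B[0][1] = 3 + 9 = 12, A[0][1] + B[1][1] = 10 + -2 = 8, A[0][2] + B[2][1] = 7 + 2 = 9) = 8 (attained at k = 1)
  C[0][2] = min over k of (A[0][0] + B[0][2] = 3 + 3 = 6, A[0][1] + B[1][2] = 10 + 3 = 13, A[0][2] + B[2][2] = 7 + -1 = 6) = 6 (attained at k = 0)
  C[1][0] = min over k of (A[1][0] + B[0][0] = 1 + -2 = -1, A[1][1] + B[1][0] = 4 + -1 = 3, A[1][2] + B[2][0] = 7 + 0 = 7) = -1 (attained at k = 0)
  C[1][1] = min over k of (A[1][0] + B[0][1] = 1 + 9 = 10, A[1][1] + B[1][1] = 4 + -2 = 2, A[1][2] + B[2][1] = 7 + 2 = 9) = 2 (attained at k = 1)
  C[1][2] = min over k of (A[1][0] + B[0][2] = 1 + 3 = 4, A[1][1] + B[1][2] = 4 + 3 = 7, A[1][2] + B[2][2] = 7 + -1 = 6) = 4 (attained at k = 0)
  C[2][0] = min over k of (A[2][0] + B[0][0] = -3 + -2 = -5, A[2][1] + B[1][0] = 10 + -1 = 9, A[2][2] + B[2][0] = 2 + 0 = 2) = -5 (attained at k = 0)
  C[2][1] = min over k of (A[2][0] + B[0][1] = -3 + 9 = 6, A[2][1] + B[1][1] = 10 + -2 = 8, A[2][2] + B[2][1] = 2 + 2 = 4) = 4 (attained at k = 2)
  C[2][2] = min over k of (A[2][0] + B[0][2] = -3 + 3 = 0, A[2][1] + B[1][2] = 10 + 3 = 13, A[2][2] + B[2][2] = 2 + -1 = 1) = 0 (attained at k = 0)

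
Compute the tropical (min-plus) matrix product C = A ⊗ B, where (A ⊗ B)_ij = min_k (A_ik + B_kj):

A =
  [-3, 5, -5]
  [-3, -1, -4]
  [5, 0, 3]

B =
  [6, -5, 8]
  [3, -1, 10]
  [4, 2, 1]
A ⊗ B =
  [-1, -8, -4]
  [0, -8, -3]
  [3, -1, 4]

Apply the min-plus product entry-by-entry:
  C[0][0] = min over k of (A[0][0] + B[0][0] = -3 + 6 = 3, A[0][1] + B[1][0] = 5 + 3 = 8, A[0][2] + B[2][0] = -5 + 4 = -1) = -1 (attained at k = 2)
  C[0][1] = min over k of (A[0][0] + B[0][1] = -3 + -5 = -8, A[0][1] + B[1][1] = 5 + -1 = 4, A[0][2] + B[2][1] = -5 + 2 = -3) = -8 (attained at k = 0)
  C[0][2] = min over k of (A[0][0] + B[0][2] = -3 + 8 = 5, A[0][1] + B[1][2] = 5 + 10 = 15, A[0][2] + B[2][2] = -5 + 1 = -4) = -4 (attained at k = 2)
  C[1][0] = min over k of (A[1][0] + B[0][0] = -3 + 6 = 3, A[1][1] + B[1][0] = -1 + 3 = 2, A[1][2] + B[2][0] = -4 + 4 = 0) = 0 (attained at k = 2)
  C[1][1] = min over k of (A[1][0] + B[0][1] = -3 + -5 = -8, A[1][1] + B[1][1] = -1 + -1 = -2, A[1][2] + B[2][1] = -4 + 2 = -2) = -8 (attained at k = 0)
  C[1][2] = min over k of (A[1][0] + B[0][2] = -3 + 8 = 5, A[1][1] + B[1][2] = -1 + 10 = 9, A[1][2] + B[2][2] = -4 + 1 = -3) = -3 (attained at k = 2)
  C[2][0] = min over k of (A[2][0] + B[0][0] = 5 + 6 = 11, A[2][1] + B[1][0] = 0 + 3 = 3, A[2][2] + B[2][0] = 3 + 4 = 7) = 3 (attained at k = 1)
  C[2][1] = min over k of (A[2][0] + B[0][1] = 5 + -5 = 0, A[2][1] + B[1][1] = 0 + -1 = -1, A[2][2] + B[2][1] = 3 + 2 = 5) = -1 (attained at k = 1)
  C[2][2] = min over k of (A[2][0] + B[0][2] = 5 + 8 = 13, A[2][1] + B[1][2] = 0 + 10 = 10, A[2][2] + B[2][2] = 3 + 1 = 4) = 4 (attained at k = 2)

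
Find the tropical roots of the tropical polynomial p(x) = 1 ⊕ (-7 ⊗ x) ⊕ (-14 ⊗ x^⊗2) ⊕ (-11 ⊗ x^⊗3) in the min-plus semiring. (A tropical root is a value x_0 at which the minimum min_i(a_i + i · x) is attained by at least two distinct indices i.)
Roots: {-3, 7, 8}

Each tropical root is a break point of the lower envelope of the lines y = a_i + i · x (there are 4 lines, with slopes 0, 1, ..., 3). Only the lines that attain the minimum somewhere contribute to roots; other lines are dominated. Here the surviving (envelope) indices are i = 3, i = 2, i = 1, i = 0.
Intersections between consecutive envelope lines give the roots: for adjacent envelope indices i < j the intersection is x = (a_i − a_j) / (j − i). Reading off the sorted break points: {-3, 7, 8}.
Verification: at each break x_0, at least two indices attain the minimum of min_i(a_i + i · x_0).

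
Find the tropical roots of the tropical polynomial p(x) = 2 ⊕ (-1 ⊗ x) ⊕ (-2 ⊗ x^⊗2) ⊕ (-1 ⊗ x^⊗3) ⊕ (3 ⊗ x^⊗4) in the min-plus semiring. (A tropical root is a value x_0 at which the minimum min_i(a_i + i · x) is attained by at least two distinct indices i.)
Roots: {-4, -1, 1, 3}

Each tropical root is a break point of the lower envelope of the lines y = a_i + i · x (there are 5 lines, with slopes 0, 1, ..., 4). Only the lines that attain the minimum somewhere contribute to roots; other lines are dominated. Here the surviving (envelope) indices are i = 4, i = 3, i = 2, i = 1, i = 0.
Intersections between consecutive envelope lines give the roots: for adjacent envelope indices i < j the intersection is x = (a_i − a_j) / (j − i). Reading off the sorted break points: {-4, -1, 1, 3}.
Verification: at each break x_0, at least two indices attain the minimum of min_i(a_i + i · x_0).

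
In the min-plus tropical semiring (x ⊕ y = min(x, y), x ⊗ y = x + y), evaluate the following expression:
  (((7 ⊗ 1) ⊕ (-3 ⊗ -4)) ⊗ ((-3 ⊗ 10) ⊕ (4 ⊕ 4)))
(((7 ⊗ 1) ⊕ (-3 ⊗ -4)) ⊗ ((-3 ⊗ 10) ⊕ (4 ⊕ 4))) = -3

Expand innermost to outermost. Recall ⊕ takes the minimum of its arguments and ⊗ takes their sum. Working out the expression (((7 ⊗ 1) ⊕ (-3 ⊗ -4)) ⊗ ((-3 ⊗ 10) ⊕ (4 ⊕ 4))) gives -3.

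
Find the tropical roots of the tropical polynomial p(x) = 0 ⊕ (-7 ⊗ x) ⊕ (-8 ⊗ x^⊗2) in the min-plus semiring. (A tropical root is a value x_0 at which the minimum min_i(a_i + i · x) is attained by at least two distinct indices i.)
Roots: {1, 7}

Each tropical root is a break point of the lower envelope of the lines y = a_i + i · x (there are 3 lines, with slopes 0, 1, ..., 2). Only the lines that attain the minimum somewhere contribute to roots; other lines are dominated. Here the surviving (envelope) indices are i = 2, i = 1, i = 0.
Intersections between consecutive envelope lines give the roots: for adjacent envelope indices i < j the intersection is x = (a_i − a_j) / (j − i). Reading off the sorted break points: {1, 7}.
Verification: at each break x_0, at least two indices attain the minimum of min_i(a_i + i · x_0).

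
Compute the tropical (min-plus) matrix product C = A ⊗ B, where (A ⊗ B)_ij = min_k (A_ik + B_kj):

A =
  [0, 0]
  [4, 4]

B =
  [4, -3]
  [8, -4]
A ⊗ B =
  [4, -4]
  [8, 0]

Apply the min-plus product entry-by-entry:
  C[0][0] = min over k of (A[0][0] + B[0][0] = 0 + 4 = 4, A[0][1] + B[1][0] = 0 + 8 = 8) = 4 (attained at k = 0)
  C[0][1] = min over k of (A[0][0] + B[0][1] = 0 + -3 = -3, A[0][1] + B[1][1] = 0 + -4 = -4) = -4 (attained at k = 1)
  C[1][0] = min over k of (A[1][0] + B[0][0] = 4 + 4 = 8, A[1][1] + B[1][0] = 4 + 8 = 12) = 8 (attained at k = 0)
  C[1][1] = min over k of (A[1][0] + B[0][1] = 4 + -3 = 1, A[1][1] + B[1][1] = 4 + -4 = 0) = 0 (attained at k = 1)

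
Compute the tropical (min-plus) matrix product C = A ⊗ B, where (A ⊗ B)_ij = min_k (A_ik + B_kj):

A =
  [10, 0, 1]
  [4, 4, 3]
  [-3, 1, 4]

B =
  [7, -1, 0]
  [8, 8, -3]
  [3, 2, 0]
A ⊗ B =
  [4, 3, -3]
  [6, 3, 1]
  [4, -4, -3]

Apply the min-plus product entry-by-entry:
  C[0][0] = min over k of (A[0][0] + B[0][0] = 10 + 7 = 17, A[0][1] + B[1][0] = 0 + 8 = 8, A[0][2] + B[2][0] = 1 + 3 = 4) = 4 (attained at k = 2)
  C[0][1] = min over k of (A[0][0] + B[0][1] = 10 + -1 = 9, A[0][1] + B[1][1] = 0 + 8 = 8, A[0][2] + B[2][1] = 1 + 2 = 3) = 3 (attained at k = 2)
  C[0][2] = min over k of (A[0][0] + B[0][2] = 10 + 0 = 10, A[0][1] + B[1][2] = 0 + -3 = -3, A[0][2] + B[2][2] = 1 + 0 = 1) = -3 (attained at k = 1)
  C[1][0] = min over k of (A[1][0] + B[0][0] = 4 + 7 = 11, A[1][1] + B[1][0] = 4 + 8 = 12, A[1][2] + B[2][0] = 3 + 3 = 6) = 6 (attained at k = 2)
  C[1][1] = min over k of (A[1][0] + B[0][1] = 4 + -1 = 3, A[1][1] + B[1][1] = 4 + 8 = 12, A[1][2] + B[2][1] = 3 + 2 = 5) = 3 (attained at k = 0)
  C[1][2] = min over k of (A[1][0] + B[0][2] = 4 + 0 = 4, A[1][1] + B[1][2] = 4 + -3 = 1, A[1][2] + B[2][2] = 3 + 0 = 3) = 1 (attained at k = 1)
  C[2][0] = min over k of (A[2][0] + B[0][0] = -3 + 7 = 4, A[2][1] + B[1][0] = 1 + 8 = 9, A[2][2] + B[2][0] = 4 + 3 = 7) = 4 (attained at k = 0)
  C[2][1] = min over k of (A[2][0] + B[0][1] = -3 + -1 = -4, A[2][1] + B[1][1] = 1 + 8 = 9, A[2][2] + B[2][1] = 4 + 2 = 6) = -4 (attained at k = 0)
  C[2][2] = min over k of (A[2][0] + B[0][2] = -3 + 0 = -3, A[2][1] + B[1][2] = 1 + -3 = -2, A[2][2] + B[2][2] = 4 + 0 = 4) = -3 (attained at k = 0)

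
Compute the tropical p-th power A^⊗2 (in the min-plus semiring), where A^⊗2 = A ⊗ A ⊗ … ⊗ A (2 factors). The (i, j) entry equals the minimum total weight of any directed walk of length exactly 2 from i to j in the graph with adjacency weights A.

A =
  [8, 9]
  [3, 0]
A^⊗2 =
  [12, 9]
  [3, 0]

Each entry (A^⊗2)_ij equals the minimum over all length-2 walks i = v_0 → v_1 → … → v_2 = j of Σ_t A[v_t][v_{t+1}]. For example, for (i, j) = (0, 1) we minimise over 2 possible intermediate vertex sequences; the minimum is 9, attained along the walk 0 → 1 → 1.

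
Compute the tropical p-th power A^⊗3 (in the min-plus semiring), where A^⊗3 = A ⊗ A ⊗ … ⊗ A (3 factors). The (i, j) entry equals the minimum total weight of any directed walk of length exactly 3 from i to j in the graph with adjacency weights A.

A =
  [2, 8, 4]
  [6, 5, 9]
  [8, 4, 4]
A^⊗3 =
  [6, 10, 8]
  [10, 14, 12]
  [12, 12, 12]

Each entry (A^⊗3)_ij equals the minimum over all length-3 walks i = v_0 → v_1 → … → v_3 = j of Σ_t A[v_t][v_{t+1}]. For example, for (i, j) = (0, 2) we minimise over 9 possible intermediate vertex sequences; the minimum is 8, attained along the walk 0 → 0 → 0 → 2.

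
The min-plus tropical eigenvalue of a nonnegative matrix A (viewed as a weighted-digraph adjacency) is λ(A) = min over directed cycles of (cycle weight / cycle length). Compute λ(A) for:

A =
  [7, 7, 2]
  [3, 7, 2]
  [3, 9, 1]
λ(A) = 1

Enumerate directed cycles and compute their means (weight / length). Sample:
  cycle 0 → 0: weight = 7, length = 1, mean = 7/1 ≈ 7.000
  cycle 1 → 1: weight = 7, length = 1, mean = 7/1 ≈ 7.000
  cycle 2 → 2: weight = 1, length = 1, mean = 1/1 ≈ 1.000
  cycle 0 → 1 → 0: weight = 10, length = 2, mean = 10/2 ≈ 5.000
  cycle 0 → 2 → 0: weight = 5, length = 2, mean = 5/2 ≈ 2.500
  cycle 1 → 0 → 1: weight = 10, length = 2, mean = 10/2 ≈ 5.000
Minimum mean = 1.000, attained e.g. along the cycle 2 → 2 with weight 1 and length 1. So λ(A) = 1/1 = 1.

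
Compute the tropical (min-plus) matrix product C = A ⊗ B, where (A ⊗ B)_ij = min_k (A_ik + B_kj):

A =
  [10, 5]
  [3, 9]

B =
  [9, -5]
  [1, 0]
A ⊗ B =
  [6, 5]
  [10, -2]

Apply the min-plus product entry-by-entry:
  C[0][0] = min over k of (A[0][0] + B[0][0] = 10 + 9 = 19, A[0][1] + B[1][0] = 5 + 1 = 6) = 6 (attained at k = 1)
  C[0][1] = min over k of (A[0][0] + B[0][1] = 10 + -5 = 5, A[0][1] + B[1][1] = 5 + 0 = 5) = 5 (attained at k = 0)
  C[1][0] = min over k of (A[1][0] + B[0][0] = 3 + 9 = 12, A[1][1] + B[1][0] = 9 + 1 = 10) = 10 (attained at k = 1)
  C[1][1] = min over k of (A[1][0] + B[0][1] = 3 + -5 = -2, A[1][1] + B[1][1] = 9 + 0 = 9) = -2 (attained at k = 0)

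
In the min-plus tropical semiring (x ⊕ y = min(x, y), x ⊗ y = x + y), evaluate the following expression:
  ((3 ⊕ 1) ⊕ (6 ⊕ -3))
((3 ⊕ 1) ⊕ (6 ⊕ -3)) = -3

Expand innermost to outermost. Recall ⊕ takes the minimum of its arguments and ⊗ takes their sum. Working out the expression ((3 ⊕ 1) ⊕ (6 ⊕ -3)) gives -3.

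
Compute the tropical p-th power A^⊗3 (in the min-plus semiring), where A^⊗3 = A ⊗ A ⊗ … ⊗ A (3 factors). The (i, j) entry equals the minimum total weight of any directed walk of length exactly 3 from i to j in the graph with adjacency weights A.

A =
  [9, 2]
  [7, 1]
A^⊗3 =
  [10, 4]
  [9, 3]

Each entry (A^⊗3)_ij equals the minimum over all length-3 walks i = v_0 → v_1 → … → v_3 = j of Σ_t A[v_t][v_{t+1}]. For example, for (i, j) = (0, 1) we minimise over 4 possible intermediate vertex sequences; the minimum is 4, attained along the walk 0 → 1 → 1 → 1.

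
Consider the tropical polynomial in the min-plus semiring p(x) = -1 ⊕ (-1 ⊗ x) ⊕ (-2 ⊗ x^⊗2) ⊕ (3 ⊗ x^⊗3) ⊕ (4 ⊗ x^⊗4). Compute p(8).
p(8) = -1

A tropical monomial a ⊗ x^⊗i evaluates to a + i · x. Evaluating each term at x = 8:
  Term 0 contributes -1 + 0 · 8 = -1
  Term 1 contributes -1 + 1 · 8 = 7
  Term 2 contributes -2 + 2 · 8 = 14
  Term 3 contributes 3 + 3 · 8 = 27
  Term 4 contributes 4 + 4 · 8 = 36
p(8) = ⊕ of these = min[-1, 7, 14, 27, 36] = -1.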